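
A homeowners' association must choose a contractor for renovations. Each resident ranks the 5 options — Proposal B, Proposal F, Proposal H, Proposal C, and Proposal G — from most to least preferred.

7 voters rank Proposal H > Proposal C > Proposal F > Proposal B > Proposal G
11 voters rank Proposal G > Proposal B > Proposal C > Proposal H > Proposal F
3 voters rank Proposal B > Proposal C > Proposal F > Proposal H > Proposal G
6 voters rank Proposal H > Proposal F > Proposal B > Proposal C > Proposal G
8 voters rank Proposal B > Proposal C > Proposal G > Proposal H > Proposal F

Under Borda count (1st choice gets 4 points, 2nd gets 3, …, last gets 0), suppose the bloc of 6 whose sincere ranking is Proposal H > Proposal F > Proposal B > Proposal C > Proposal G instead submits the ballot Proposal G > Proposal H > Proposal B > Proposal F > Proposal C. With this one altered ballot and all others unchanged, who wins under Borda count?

Proposal B

Borda totals with the altered ballot: Proposal B 96, Proposal F 26, Proposal H 68, Proposal C 76, Proposal G 84.
The winner is unchanged: still Proposal B.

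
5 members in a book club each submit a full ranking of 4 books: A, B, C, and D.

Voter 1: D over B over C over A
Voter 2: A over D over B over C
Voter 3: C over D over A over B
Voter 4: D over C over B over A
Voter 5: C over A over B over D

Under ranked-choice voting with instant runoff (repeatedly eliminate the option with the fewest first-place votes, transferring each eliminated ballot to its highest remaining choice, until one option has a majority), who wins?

Round 1: C 2, D 2, A 1, B 0. B has the fewest and is eliminated.
Round 2: C 2, D 2, A 1. A has the fewest and is eliminated.
Round 3: D 3, C 2. D has a majority.

D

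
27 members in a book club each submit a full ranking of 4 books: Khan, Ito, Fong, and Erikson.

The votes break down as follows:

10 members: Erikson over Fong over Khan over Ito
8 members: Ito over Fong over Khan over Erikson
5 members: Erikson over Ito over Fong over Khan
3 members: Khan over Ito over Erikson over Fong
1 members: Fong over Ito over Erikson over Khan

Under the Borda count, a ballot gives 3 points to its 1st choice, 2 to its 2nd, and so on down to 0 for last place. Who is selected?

Borda scores:
  Khan: 10·1 + 8·1 + 5·0 + 3·3 + 0 = 27
  Ito: 10·0 + 8·3 + 5·2 + 3·2 + 2 = 42
  Fong: 10·2 + 8·2 + 5·1 + 3·0 + 3 = 44
  Erikson: 10·3 + 8·0 + 5·3 + 3·1 + 1 = 49
Erikson has the highest total.

Erikson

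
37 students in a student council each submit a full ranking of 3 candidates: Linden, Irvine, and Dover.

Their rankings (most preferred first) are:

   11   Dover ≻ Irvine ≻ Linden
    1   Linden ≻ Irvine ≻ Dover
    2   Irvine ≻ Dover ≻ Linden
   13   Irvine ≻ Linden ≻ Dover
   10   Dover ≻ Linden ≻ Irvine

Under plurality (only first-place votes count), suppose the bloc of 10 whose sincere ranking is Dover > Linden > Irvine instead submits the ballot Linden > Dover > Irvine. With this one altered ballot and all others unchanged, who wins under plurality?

First-place totals with the altered ballot: Linden 11, Irvine 15, Dover 11.
The switch changes the winner from Dover to Irvine.

Irvine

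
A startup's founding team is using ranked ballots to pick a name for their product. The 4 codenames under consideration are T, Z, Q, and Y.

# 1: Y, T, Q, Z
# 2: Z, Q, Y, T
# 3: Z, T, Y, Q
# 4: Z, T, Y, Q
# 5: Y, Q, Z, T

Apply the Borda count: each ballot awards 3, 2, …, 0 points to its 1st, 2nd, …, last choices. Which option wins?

Borda scores:
  T: 2 + 0 + 2 + 2 + 0 = 6
  Z: 0 + 3 + 3 + 3 + 1 = 10
  Q: 1 + 2 + 0 + 0 + 2 = 5
  Y: 3 + 1 + 1 + 1 + 3 = 9
Z has the highest total.

Z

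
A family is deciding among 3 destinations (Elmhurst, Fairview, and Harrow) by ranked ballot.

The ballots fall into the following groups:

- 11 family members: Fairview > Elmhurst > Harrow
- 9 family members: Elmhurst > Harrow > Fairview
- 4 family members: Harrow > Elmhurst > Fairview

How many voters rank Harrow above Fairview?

Ballots ranking Harrow above Fairview: 9+4 = 13.
Ballots ranking Fairview above Harrow: 11.
So 13 of 24 voters prefer Harrow to Fairview.

13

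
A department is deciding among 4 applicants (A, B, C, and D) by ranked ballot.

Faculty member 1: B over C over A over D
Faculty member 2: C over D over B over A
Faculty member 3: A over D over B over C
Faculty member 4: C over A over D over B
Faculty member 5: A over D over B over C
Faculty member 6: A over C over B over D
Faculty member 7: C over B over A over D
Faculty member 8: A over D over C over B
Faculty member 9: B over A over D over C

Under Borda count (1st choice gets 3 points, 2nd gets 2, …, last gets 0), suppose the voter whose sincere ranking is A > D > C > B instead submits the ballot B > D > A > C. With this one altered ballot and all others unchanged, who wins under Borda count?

Borda totals with the altered ballot: A 16, B 15, C 13, D 10.
The winner is unchanged: still A.

A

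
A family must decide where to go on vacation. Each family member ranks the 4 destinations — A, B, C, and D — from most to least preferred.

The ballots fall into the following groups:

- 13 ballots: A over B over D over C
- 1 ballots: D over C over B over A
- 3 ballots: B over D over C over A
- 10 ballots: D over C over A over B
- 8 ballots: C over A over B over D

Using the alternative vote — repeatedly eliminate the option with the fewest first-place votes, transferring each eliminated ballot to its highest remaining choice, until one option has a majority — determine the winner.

Round 1: A 13, D 11, C 8, B 3. B has the fewest and is eliminated.
Round 2: D 14, A 13, C 8. C has the fewest and is eliminated.
Round 3: A 21, D 14. A has a majority.

A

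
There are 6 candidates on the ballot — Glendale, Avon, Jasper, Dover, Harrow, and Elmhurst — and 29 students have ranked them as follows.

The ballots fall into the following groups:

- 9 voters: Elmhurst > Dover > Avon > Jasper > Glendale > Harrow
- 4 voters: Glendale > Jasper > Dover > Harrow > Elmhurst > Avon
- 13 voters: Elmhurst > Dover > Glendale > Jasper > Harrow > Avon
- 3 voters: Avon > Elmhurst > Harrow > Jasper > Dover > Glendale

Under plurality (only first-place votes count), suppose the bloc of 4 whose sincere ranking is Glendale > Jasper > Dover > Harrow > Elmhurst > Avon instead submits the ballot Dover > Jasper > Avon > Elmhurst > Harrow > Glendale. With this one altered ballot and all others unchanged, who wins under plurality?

Elmhurst

First-place totals with the altered ballot: Glendale 0, Avon 3, Jasper 0, Dover 4, Harrow 0, Elmhurst 22.
The winner is unchanged: still Elmhurst.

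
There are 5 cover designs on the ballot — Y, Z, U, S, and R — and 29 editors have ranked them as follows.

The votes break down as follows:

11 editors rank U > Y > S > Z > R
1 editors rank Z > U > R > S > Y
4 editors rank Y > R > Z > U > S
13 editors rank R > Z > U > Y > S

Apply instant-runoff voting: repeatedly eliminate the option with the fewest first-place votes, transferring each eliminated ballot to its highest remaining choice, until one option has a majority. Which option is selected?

R

Round 1: R 13, U 11, Y 4, Z 1, S 0. S has the fewest and is eliminated.
Round 2: R 13, U 11, Y 4, Z 1. Z has the fewest and is eliminated.
Round 3: R 13, U 12, Y 4. Y has the fewest and is eliminated.
Round 4: R 17, U 12. R has a majority.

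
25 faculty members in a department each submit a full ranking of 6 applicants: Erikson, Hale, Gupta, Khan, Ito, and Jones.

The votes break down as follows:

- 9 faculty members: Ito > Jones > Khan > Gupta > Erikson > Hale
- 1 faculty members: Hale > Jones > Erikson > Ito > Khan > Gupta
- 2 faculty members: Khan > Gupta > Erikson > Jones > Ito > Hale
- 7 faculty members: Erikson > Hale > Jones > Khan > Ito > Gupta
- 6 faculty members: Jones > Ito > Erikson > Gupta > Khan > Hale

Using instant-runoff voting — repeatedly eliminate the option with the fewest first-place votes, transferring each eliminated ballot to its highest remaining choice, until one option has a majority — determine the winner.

Ito

Round 1: Ito 9, Erikson 7, Jones 6, Khan 2, Hale 1, Gupta 0. Gupta has the fewest and is eliminated.
Round 2: Ito 9, Erikson 7, Jones 6, Khan 2, Hale 1. Hale has the fewest and is eliminated.
Round 3: Ito 9, Erikson 7, Jones 7, Khan 2. Khan has the fewest and is eliminated.
Round 4: Erikson 9, Ito 9, Jones 7. Jones has the fewest and is eliminated.
Round 5: Ito 15, Erikson 10. Ito has a majority.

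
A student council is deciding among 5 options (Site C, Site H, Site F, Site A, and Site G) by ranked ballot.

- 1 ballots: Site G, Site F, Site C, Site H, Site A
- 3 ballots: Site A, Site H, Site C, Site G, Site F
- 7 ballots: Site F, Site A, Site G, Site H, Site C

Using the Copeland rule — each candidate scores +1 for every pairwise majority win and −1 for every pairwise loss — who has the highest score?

Pairwise results:
  Site C vs Site H: Site H wins 10–1.
  Site C vs Site F: Site F wins 8–3.
  Site C vs Site A: Site A wins 10–1.
  Site C vs Site G: Site G wins 8–3.
  Site H vs Site F: Site F wins 8–3.
  Site H vs Site A: Site A wins 10–1.
  Site H vs Site G: Site G wins 8–3.
  Site F vs Site A: Site F wins 8–3.
  Site F vs Site G: Site F wins 7–4.
  Site A vs Site G: Site A wins 10–1.
Copeland scores (wins − losses):
  Site C: 0 − 4 = -4
  Site H: 1 − 3 = -2
  Site F: 4 − 0 = 4
  Site A: 3 − 1 = 2
  Site G: 2 − 2 = 0
Site F has the best Copeland score.

Site F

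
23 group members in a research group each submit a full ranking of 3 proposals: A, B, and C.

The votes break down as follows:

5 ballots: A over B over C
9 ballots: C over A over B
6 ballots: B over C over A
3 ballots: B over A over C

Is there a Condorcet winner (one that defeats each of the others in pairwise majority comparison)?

Head-to-head results (23 voters total):
A vs B: A wins 14–9.
A vs C: C wins 15–8.
B vs C: B wins 14–9.
No candidate beats all others: A beats B beats C beats A, a majority cycle.

No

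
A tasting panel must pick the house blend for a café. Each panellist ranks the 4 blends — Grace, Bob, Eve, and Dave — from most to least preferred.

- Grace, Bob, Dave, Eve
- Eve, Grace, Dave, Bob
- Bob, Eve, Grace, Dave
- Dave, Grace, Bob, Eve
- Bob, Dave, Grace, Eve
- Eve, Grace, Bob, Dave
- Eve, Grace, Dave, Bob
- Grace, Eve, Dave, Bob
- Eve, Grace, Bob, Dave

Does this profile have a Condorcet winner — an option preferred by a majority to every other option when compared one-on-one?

Yes

Head-to-head results (9 voters total):
Grace vs Bob: Grace wins 7–2.
Grace vs Eve: Eve wins 5–4.
Grace vs Dave: Grace wins 7–2.
Bob vs Eve: Eve wins 5–4.
Bob vs Dave: Bob wins 5–4.
Eve vs Dave: Eve wins 6–3.
Eve beats each rival — Grace (5–4), Bob (5–4), Dave (6–3) — so Eve is the Condorcet winner.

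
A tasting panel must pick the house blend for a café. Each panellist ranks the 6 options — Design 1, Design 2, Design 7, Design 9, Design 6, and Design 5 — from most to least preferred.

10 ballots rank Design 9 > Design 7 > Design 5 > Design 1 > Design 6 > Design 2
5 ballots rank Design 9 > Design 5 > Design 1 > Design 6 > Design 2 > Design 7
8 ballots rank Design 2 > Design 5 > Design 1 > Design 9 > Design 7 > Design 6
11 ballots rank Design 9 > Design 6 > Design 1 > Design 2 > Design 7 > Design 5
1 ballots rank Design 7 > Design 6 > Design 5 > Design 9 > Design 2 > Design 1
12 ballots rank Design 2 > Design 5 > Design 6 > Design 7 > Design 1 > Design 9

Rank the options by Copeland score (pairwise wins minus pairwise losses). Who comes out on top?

Pairwise results:
  Design 1 vs Design 2: Design 1 wins 26–21.
  Design 1 vs Design 7: Design 1 wins 24–23.
  Design 1 vs Design 9: Design 9 wins 27–20.
  Design 1 vs Design 6: Design 6 wins 24–23.
  Design 1 vs Design 5: Design 5 wins 36–11.
  Design 2 vs Design 7: Design 2 wins 36–11.
  Design 2 vs Design 9: Design 9 wins 27–20.
  Design 2 vs Design 6: Design 6 wins 27–20.
  Design 2 vs Design 5: Design 2 wins 31–16.
  Design 7 vs Design 9: Design 9 wins 34–13.
  Design 7 vs Design 6: Design 6 wins 28–19.
  Design 7 vs Design 5: Design 5 wins 25–22.
  Design 9 vs Design 6: Design 9 wins 34–13.
  Design 9 vs Design 5: Design 9 wins 26–21.
  Design 6 vs Design 5: Design 5 wins 35–12.
Copeland scores (wins − losses):
  Design 1: 2 − 3 = -1
  Design 2: 2 − 3 = -1
  Design 7: 0 − 5 = -5
  Design 9: 5 − 0 = 5
  Design 6: 3 − 2 = 1
  Design 5: 3 − 2 = 1
Design 9 has the best Copeland score.

Design 9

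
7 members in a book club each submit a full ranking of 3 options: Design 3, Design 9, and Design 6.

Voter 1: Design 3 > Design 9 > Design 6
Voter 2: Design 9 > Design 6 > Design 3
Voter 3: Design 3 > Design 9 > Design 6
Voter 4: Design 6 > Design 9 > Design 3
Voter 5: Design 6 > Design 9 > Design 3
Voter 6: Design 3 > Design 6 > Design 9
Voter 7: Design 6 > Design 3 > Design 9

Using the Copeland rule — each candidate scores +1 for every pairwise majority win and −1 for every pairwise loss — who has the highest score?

Pairwise results:
  Design 3 vs Design 9: Design 3 wins 4–3.
  Design 3 vs Design 6: Design 6 wins 4–3.
  Design 9 vs Design 6: Design 6 wins 4–3.
Copeland scores (wins − losses):
  Design 3: 1 − 1 = 0
  Design 9: 0 − 2 = -2
  Design 6: 2 − 0 = 2
Design 6 has the best Copeland score.

Design 6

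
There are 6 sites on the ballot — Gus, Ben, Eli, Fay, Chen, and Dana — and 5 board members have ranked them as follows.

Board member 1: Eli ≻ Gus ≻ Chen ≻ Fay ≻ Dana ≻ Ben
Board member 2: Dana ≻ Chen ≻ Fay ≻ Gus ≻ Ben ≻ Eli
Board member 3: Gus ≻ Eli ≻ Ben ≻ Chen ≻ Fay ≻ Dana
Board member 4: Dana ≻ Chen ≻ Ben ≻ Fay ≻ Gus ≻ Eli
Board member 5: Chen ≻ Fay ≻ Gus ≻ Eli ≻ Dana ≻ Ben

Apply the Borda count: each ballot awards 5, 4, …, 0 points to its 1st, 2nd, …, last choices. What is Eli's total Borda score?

Borda scores:
  Gus: 4 + 2 + 5 + 1 + 3 = 15
  Ben: 0 + 1 + 3 + 3 + 0 = 7
  Eli: 5 + 0 + 4 + 0 + 2 = 11
  Fay: 2 + 3 + 1 + 2 + 4 = 12
  Chen: 3 + 4 + 2 + 4 + 5 = 18
  Dana: 1 + 5 + 0 + 5 + 1 = 12

11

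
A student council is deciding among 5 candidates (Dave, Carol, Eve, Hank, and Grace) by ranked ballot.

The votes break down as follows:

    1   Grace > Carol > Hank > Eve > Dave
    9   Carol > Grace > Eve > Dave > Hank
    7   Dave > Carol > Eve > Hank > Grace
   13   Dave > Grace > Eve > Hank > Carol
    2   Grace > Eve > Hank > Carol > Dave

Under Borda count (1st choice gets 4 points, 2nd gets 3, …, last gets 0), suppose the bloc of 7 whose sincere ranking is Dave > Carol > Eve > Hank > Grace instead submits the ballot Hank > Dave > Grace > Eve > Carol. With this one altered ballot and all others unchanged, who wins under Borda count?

Borda totals with the altered ballot: Dave 82, Carol 41, Eve 58, Hank 47, Grace 92.
The switch changes the winner from Dave to Grace.

Grace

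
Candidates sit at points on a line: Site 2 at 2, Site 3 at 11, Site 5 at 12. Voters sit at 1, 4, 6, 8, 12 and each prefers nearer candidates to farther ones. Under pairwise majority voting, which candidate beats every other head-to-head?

Site 2

With single-peaked preferences on a line, the Condorcet winner is the candidate closest to the median voter.
The median voter (position 6) is closest to Site 2 at 2.
Check: Site 2 vs Site 5 — voters closer to Site 2: 3 of 5.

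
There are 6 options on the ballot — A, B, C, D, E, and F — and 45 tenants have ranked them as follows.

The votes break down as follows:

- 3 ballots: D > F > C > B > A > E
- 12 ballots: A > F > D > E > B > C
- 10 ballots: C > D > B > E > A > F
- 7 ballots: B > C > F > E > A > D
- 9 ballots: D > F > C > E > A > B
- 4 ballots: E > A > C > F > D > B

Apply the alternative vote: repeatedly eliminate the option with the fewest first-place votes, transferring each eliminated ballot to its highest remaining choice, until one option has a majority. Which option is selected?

Round 1: A 12, D 12, C 10, B 7, E 4, F 0. F has the fewest and is eliminated.
Round 2: A 12, D 12, C 10, B 7, E 4. E has the fewest and is eliminated.
Round 3: A 16, D 12, C 10, B 7. B has the fewest and is eliminated.
Round 4: C 17, A 16, D 12. D has the fewest and is eliminated.
Round 5: C 29, A 16. C has a majority.

C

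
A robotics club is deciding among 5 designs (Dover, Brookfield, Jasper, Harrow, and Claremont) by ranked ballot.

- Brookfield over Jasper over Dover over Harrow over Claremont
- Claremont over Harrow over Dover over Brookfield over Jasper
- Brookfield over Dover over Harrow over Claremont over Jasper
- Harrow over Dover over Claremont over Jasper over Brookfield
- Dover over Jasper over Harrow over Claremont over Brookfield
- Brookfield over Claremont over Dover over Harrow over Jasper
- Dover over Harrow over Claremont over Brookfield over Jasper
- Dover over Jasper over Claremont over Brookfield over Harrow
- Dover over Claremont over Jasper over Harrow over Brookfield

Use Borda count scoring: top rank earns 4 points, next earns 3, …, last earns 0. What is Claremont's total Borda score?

18

Borda scores:
  Dover: 2 + 2 + 3 + 3 + 4 + 2 + 4 + 4 + 4 = 28
  Brookfield: 4 + 1 + 4 + 0 + 0 + 4 + 1 + 1 + 0 = 15
  Jasper: 3 + 0 + 0 + 1 + 3 + 0 + 0 + 3 + 2 = 12
  Harrow: 1 + 3 + 2 + 4 + 2 + 1 + 3 + 0 + 1 = 17
  Claremont: 0 + 4 + 1 + 2 + 1 + 3 + 2 + 2 + 3 = 18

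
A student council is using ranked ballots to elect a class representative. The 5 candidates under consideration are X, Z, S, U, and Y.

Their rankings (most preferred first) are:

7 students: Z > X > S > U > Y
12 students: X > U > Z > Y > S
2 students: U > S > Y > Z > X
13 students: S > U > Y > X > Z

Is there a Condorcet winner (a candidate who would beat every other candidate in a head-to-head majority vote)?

Yes

Head-to-head results (34 voters total):
X vs Z: X wins 25–9.
X vs S: X wins 19–15.
X vs U: X wins 19–15.
X vs Y: X wins 19–15.
Z vs S: Z wins 19–15.
Z vs U: U wins 27–7.
Z vs Y: Z wins 19–15.
S vs U: S wins 20–14.
S vs Y: S wins 22–12.
U vs Y: U wins 34–0.
X beats each rival — Z (25–9), S (19–15), U (19–15), Y (19–15) — so X is the Condorcet winner.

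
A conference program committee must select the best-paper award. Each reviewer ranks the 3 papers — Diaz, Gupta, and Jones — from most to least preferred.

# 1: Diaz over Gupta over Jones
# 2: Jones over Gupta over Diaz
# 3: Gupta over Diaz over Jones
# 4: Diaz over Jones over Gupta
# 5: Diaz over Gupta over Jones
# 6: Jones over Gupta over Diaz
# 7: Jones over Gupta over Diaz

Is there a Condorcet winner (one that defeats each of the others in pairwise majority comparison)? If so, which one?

Head-to-head results (7 voters total):
Diaz vs Gupta: Gupta wins 4–3.
Diaz vs Jones: Diaz wins 4–3.
Gupta vs Jones: Jones wins 4–3.
No candidate beats all others: Diaz beats Jones beats Gupta beats Diaz, a majority cycle.

None — there is no Condorcet winner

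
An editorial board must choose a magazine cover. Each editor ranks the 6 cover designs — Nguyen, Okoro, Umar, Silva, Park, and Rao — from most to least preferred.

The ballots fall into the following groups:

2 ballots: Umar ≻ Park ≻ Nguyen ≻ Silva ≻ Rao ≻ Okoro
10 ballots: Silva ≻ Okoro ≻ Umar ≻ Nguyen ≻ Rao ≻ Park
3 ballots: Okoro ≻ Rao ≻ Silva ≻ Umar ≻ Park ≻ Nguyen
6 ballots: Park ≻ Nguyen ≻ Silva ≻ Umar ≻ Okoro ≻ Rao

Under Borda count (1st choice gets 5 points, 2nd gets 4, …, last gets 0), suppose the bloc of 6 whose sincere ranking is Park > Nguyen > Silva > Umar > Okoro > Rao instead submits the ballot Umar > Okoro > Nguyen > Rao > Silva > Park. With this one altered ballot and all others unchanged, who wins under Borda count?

Borda totals with the altered ballot: Nguyen 44, Okoro 79, Umar 76, Silva 69, Park 11, Rao 36.
The switch changes the winner from Silva to Okoro.

Okoro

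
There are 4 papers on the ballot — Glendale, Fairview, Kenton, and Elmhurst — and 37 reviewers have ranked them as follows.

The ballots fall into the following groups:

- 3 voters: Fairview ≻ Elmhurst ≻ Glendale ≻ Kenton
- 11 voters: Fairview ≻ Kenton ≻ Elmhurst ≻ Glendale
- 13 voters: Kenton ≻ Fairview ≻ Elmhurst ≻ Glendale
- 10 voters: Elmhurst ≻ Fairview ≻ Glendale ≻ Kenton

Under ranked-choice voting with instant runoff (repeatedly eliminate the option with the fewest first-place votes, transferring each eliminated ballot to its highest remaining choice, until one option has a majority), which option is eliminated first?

Glendale

Round 1: Fairview 14, Kenton 13, Elmhurst 10, Glendale 0. Glendale has the fewest and is eliminated.
Round 2: Fairview 14, Kenton 13, Elmhurst 10. Elmhurst has the fewest and is eliminated.
Round 3: Fairview 24, Kenton 13. Fairview has a majority.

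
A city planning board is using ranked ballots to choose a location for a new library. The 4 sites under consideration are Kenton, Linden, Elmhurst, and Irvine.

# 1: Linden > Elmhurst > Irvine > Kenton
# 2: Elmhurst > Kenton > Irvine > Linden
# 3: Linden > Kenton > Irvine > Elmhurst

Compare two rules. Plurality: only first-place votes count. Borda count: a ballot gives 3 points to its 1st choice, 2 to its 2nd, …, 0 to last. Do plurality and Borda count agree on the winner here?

Yes

Plurality first-place counts: Kenton 0, Linden 2, Elmhurst 1, Irvine 0 → Linden.
Borda totals: Kenton 4, Linden 6, Elmhurst 5, Irvine 3 → Linden.
The two rules agree on Linden.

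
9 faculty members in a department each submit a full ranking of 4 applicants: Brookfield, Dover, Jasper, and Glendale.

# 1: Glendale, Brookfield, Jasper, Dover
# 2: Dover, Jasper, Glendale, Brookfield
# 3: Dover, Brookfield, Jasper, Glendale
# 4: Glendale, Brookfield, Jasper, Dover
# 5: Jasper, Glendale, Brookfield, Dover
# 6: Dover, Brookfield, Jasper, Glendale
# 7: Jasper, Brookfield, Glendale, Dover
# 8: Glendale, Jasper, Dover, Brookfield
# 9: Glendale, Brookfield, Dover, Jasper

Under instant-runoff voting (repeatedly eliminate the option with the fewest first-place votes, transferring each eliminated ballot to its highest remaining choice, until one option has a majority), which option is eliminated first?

Brookfield

Round 1: Glendale 4, Dover 3, Jasper 2, Brookfield 0. Brookfield has the fewest and is eliminated.
Round 2: Glendale 4, Dover 3, Jasper 2. Jasper has the fewest and is eliminated.
Round 3: Glendale 6, Dover 3. Glendale has a majority.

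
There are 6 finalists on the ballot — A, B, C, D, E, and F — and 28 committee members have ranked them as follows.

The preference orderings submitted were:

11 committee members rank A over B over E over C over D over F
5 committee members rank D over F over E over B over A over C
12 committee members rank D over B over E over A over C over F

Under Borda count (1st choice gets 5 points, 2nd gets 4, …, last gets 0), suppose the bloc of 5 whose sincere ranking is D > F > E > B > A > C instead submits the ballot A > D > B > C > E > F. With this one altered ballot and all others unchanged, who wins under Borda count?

Borda totals with the altered ballot: A 104, B 107, C 44, D 91, E 74, F 0.
The winner is unchanged: still B.

B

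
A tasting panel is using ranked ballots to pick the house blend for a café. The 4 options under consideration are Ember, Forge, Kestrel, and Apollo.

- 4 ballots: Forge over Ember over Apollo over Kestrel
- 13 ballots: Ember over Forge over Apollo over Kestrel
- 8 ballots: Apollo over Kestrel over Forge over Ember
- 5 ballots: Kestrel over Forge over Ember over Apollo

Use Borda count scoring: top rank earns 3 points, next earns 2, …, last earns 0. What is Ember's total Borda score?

Borda scores:
  Ember: 4·2 + 13·3 + 8·0 + 5·1 = 52
  Forge: 4·3 + 13·2 + 8·1 + 5·2 = 56
  Kestrel: 4·0 + 13·0 + 8·2 + 5·3 = 31
  Apollo: 4·1 + 13·1 + 8·3 + 5·0 = 41

52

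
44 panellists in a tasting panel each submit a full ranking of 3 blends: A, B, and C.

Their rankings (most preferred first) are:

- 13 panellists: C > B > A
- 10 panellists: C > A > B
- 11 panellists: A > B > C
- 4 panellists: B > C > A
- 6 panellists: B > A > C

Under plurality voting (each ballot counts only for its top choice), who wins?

First-place vote totals:
  A: 11
  B: 10
  C: 23
C has the most first-place votes.

C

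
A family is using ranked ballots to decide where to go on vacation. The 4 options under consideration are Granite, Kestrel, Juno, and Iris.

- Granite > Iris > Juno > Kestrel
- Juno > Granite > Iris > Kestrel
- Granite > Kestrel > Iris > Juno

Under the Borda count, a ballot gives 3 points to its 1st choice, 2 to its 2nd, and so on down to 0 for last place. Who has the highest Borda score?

Granite

Borda scores:
  Granite: 3 + 2 + 3 = 8
  Kestrel: 0 + 0 + 2 = 2
  Juno: 1 + 3 + 0 = 4
  Iris: 2 + 1 + 1 = 4
Granite has the highest total.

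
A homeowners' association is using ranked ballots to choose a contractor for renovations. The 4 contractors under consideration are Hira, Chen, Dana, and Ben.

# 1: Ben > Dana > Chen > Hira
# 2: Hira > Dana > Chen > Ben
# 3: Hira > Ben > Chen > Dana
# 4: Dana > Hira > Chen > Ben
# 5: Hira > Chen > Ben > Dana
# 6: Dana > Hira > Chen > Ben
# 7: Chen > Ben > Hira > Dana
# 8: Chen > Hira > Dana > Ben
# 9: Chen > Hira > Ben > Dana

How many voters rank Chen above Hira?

Ballots ranking Chen above Hira: 4.
Ballots ranking Hira above Chen: 5.
So 4 of 9 voters prefer Chen to Hira.

4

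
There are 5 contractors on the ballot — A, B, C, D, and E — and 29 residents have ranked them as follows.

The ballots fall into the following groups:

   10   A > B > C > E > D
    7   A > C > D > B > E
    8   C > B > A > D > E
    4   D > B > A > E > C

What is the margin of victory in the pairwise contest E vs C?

Ballots ranking E above C: 4.
Ballots ranking C above E: 10+7+8 = 25.
C wins 25–4, a margin of 21.

21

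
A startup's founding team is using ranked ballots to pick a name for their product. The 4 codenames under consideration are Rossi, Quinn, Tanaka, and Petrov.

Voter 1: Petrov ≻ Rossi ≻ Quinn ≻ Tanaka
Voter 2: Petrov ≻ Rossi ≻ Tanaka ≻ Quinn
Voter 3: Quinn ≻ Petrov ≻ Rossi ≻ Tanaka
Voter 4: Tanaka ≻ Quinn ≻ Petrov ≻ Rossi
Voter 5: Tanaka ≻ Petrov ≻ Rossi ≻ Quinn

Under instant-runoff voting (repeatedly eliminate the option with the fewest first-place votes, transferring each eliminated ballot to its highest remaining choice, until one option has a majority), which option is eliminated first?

Round 1: Tanaka 2, Petrov 2, Quinn 1, Rossi 0. Rossi has the fewest and is eliminated.
Round 2: Tanaka 2, Petrov 2, Quinn 1. Quinn has the fewest and is eliminated.
Round 3: Petrov 3, Tanaka 2. Petrov has a majority.

Rossi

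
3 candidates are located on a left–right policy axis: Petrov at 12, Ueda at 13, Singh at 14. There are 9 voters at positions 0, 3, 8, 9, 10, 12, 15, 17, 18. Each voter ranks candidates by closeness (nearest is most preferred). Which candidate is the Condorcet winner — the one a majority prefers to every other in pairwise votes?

With single-peaked preferences on a line, the Condorcet winner is the candidate closest to the median voter.
The median voter (position 10) is closest to Petrov at 12.
Check: Petrov vs Ueda — voters closer to Petrov: 6 of 9.

Petrov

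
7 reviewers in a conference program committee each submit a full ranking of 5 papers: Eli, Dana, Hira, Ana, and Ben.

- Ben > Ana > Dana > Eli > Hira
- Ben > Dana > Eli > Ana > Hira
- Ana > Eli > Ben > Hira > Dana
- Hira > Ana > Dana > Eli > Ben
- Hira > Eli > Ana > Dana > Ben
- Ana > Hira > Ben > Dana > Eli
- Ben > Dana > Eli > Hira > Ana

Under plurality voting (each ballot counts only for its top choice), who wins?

First-place vote totals:
  Eli: 0
  Dana: 0
  Hira: 2
  Ana: 2
  Ben: 3
Ben has the most first-place votes.

Ben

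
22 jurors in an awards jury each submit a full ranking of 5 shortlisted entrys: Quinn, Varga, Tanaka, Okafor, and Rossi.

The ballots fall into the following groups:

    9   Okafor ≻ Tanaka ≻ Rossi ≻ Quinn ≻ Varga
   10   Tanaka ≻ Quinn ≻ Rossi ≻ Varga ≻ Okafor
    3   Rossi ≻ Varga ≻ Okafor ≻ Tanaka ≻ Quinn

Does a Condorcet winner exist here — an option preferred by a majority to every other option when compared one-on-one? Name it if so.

Head-to-head results (22 voters total):
Quinn vs Varga: Quinn wins 19–3.
Quinn vs Tanaka: Tanaka wins 22–0.
Quinn vs Okafor: Okafor wins 12–10.
Quinn vs Rossi: Rossi wins 12–10.
Varga vs Tanaka: Tanaka wins 19–3.
Varga vs Okafor: Varga wins 13–9.
Varga vs Rossi: Rossi wins 22–0.
Tanaka vs Okafor: Okafor wins 12–10.
Tanaka vs Rossi: Tanaka wins 19–3.
Okafor vs Rossi: Rossi wins 13–9.
No candidate beats all others: Quinn beats Varga beats Okafor beats Quinn, a majority cycle.

There is no Condorcet winner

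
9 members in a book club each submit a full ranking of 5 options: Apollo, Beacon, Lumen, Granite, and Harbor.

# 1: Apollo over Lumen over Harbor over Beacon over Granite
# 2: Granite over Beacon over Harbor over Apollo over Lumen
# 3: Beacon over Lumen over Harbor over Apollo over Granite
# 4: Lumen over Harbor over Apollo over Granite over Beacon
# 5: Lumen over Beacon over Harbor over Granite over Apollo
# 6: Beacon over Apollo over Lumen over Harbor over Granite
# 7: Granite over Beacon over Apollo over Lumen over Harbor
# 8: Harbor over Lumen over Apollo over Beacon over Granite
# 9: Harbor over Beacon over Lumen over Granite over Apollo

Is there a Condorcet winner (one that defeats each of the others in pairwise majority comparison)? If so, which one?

Head-to-head results (9 voters total):
Apollo vs Beacon: Beacon wins 6–3.
Apollo vs Lumen: Lumen wins 5–4.
Apollo vs Granite: Apollo wins 5–4.
Apollo vs Harbor: Harbor wins 6–3.
Beacon vs Lumen: Beacon wins 5–4.
Beacon vs Granite: Beacon wins 6–3.
Beacon vs Harbor: Beacon wins 5–4.
Lumen vs Granite: Lumen wins 7–2.
Lumen vs Harbor: Lumen wins 6–3.
Granite vs Harbor: Harbor wins 7–2.
Beacon beats each rival — Apollo (6–3), Lumen (5–4), Granite (6–3), Harbor (5–4) — so Beacon is the Condorcet winner.

Beacon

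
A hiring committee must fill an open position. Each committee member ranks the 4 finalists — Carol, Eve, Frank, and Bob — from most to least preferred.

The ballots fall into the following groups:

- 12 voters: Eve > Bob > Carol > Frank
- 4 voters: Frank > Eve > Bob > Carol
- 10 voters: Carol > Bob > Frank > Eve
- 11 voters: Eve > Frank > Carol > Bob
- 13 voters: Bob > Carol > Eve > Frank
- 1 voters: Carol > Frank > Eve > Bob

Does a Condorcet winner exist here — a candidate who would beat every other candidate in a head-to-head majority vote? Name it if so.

Eve

Head-to-head results (51 voters total):
Carol vs Eve: Eve wins 27–24.
Carol vs Frank: Carol wins 36–15.
Carol vs Bob: Bob wins 29–22.
Eve vs Frank: Eve wins 36–15.
Eve vs Bob: Eve wins 28–23.
Frank vs Bob: Bob wins 35–16.
Eve beats each rival — Carol (27–24), Frank (36–15), Bob (28–23) — so Eve is the Condorcet winner.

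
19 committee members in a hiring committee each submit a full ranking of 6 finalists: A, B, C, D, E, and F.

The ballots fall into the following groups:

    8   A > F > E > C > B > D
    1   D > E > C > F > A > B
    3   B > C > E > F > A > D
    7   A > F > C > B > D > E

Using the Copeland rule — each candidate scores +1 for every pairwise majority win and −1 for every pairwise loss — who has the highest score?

Pairwise results:
  A vs B: A wins 16–3.
  A vs C: A wins 15–4.
  A vs D: A wins 18–1.
  A vs E: A wins 15–4.
  A vs F: A wins 15–4.
  B vs C: C wins 16–3.
  B vs D: B wins 18–1.
  B vs E: B wins 10–9.
  B vs F: F wins 16–3.
  C vs D: C wins 18–1.
  C vs E: C wins 10–9.
  C vs F: F wins 15–4.
  D vs E: E wins 11–8.
  D vs F: F wins 18–1.
  E vs F: F wins 15–4.
Copeland scores (wins − losses):
  A: 5 − 0 = 5
  B: 2 − 3 = -1
  C: 3 − 2 = 1
  D: 0 − 5 = -5
  E: 1 − 4 = -3
  F: 4 − 1 = 3
A has the best Copeland score.

A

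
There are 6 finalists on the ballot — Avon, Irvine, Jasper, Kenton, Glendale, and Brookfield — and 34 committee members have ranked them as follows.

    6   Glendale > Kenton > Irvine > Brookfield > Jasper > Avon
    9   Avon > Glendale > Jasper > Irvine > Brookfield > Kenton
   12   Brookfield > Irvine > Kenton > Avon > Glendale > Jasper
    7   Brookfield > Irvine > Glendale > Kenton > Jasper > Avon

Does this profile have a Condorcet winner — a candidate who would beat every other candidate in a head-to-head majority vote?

Head-to-head results (34 voters total):
Avon vs Irvine: Irvine wins 25–9.
Avon vs Jasper: Avon wins 21–13.
Avon vs Kenton: Kenton wins 25–9.
Avon vs Glendale: Avon wins 21–13.
Avon vs Brookfield: Brookfield wins 25–9.
Irvine vs Jasper: Irvine wins 25–9.
Irvine vs Kenton: Irvine wins 28–6.
Irvine vs Glendale: Irvine wins 19–15.
Irvine vs Brookfield: Brookfield wins 19–15.
Jasper vs Kenton: Kenton wins 25–9.
Jasper vs Glendale: Glendale wins 34–0.
Jasper vs Brookfield: Brookfield wins 25–9.
Kenton vs Glendale: Glendale wins 22–12.
Kenton vs Brookfield: Brookfield wins 28–6.
Glendale vs Brookfield: Brookfield wins 19–15.
Brookfield beats each rival — Avon (25–9), Irvine (19–15), Jasper (25–9), Kenton (28–6), Glendale (19–15) — so Brookfield is the Condorcet winner.

Yes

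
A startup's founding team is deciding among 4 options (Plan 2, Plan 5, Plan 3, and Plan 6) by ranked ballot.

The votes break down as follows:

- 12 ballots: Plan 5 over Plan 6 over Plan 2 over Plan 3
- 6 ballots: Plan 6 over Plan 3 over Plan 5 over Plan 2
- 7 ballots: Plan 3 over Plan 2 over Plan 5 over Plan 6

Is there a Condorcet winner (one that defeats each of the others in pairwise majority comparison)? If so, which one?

Head-to-head results (25 voters total):
Plan 2 vs Plan 5: Plan 5 wins 18–7.
Plan 2 vs Plan 3: Plan 3 wins 13–12.
Plan 2 vs Plan 6: Plan 6 wins 18–7.
Plan 5 vs Plan 3: Plan 3 wins 13–12.
Plan 5 vs Plan 6: Plan 5 wins 19–6.
Plan 3 vs Plan 6: Plan 6 wins 18–7.
No candidate beats all others: Plan 5 beats Plan 6 beats Plan 3 beats Plan 5, a majority cycle.

No Condorcet winner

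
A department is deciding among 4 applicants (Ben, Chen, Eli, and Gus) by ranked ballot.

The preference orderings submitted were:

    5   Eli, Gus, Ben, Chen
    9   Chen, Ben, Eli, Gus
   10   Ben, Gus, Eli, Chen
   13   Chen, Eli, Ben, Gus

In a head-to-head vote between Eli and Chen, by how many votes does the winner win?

7

Ballots ranking Eli above Chen: 5+10 = 15.
Ballots ranking Chen above Eli: 9+13 = 22.
Chen wins 22–15, a margin of 7.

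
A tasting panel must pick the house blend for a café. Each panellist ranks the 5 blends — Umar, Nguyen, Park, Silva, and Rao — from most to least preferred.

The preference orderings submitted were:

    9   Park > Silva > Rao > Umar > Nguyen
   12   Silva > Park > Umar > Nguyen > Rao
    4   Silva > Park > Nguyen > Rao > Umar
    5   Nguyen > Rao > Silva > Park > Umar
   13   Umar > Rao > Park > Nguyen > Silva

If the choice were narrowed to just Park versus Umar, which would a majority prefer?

Park

Ballots ranking Park above Umar: 9+12+4+5 = 30.
Ballots ranking Umar above Park: 13.
Park wins the head-to-head, 30–13.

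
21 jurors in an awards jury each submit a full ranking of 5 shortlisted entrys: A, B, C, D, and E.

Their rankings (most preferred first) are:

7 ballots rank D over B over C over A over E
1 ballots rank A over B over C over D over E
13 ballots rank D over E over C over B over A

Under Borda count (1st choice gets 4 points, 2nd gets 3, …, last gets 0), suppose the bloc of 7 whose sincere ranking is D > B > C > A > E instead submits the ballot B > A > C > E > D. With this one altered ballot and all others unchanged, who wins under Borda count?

Borda totals with the altered ballot: A 25, B 44, C 42, D 53, E 46.
The winner is unchanged: still D.

D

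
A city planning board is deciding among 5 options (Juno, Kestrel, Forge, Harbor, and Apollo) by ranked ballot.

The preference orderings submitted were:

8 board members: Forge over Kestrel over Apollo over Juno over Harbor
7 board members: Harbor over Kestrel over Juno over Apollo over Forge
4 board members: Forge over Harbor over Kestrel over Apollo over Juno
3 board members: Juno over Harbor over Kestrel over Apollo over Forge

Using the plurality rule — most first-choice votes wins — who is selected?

First-place vote totals:
  Juno: 3
  Kestrel: 0
  Forge: 12
  Harbor: 7
  Apollo: 0
Forge has the most first-place votes.

Forge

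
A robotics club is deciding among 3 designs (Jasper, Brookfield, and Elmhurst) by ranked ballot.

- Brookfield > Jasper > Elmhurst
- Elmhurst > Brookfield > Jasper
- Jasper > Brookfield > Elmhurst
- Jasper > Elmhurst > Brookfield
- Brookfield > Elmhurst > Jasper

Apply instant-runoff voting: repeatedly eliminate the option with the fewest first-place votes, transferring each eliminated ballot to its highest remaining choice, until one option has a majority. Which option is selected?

Brookfield

Round 1: Jasper 2, Brookfield 2, Elmhurst 1. Elmhurst has the fewest and is eliminated.
Round 2: Brookfield 3, Jasper 2. Brookfield has a majority.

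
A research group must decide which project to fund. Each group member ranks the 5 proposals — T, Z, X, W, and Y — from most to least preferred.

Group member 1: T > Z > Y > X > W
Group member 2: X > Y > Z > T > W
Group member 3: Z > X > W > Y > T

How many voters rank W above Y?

Ballots ranking W above Y: 1.
Ballots ranking Y above W: 2.
So 1 of 3 voters prefer W to Y.

1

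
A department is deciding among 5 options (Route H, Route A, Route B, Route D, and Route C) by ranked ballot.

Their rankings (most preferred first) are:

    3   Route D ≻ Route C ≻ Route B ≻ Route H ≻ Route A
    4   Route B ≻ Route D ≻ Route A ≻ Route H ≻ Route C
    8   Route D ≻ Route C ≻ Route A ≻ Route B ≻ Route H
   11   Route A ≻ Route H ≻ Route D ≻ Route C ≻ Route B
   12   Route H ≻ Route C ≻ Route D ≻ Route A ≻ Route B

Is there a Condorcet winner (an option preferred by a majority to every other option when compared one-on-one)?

Head-to-head results (38 voters total):
Route H vs Route A: Route A wins 23–15.
Route H vs Route B: Route H wins 23–15.
Route H vs Route D: Route H wins 23–15.
Route H vs Route C: Route H wins 27–11.
Route A vs Route B: Route A wins 31–7.
Route A vs Route D: Route D wins 27–11.
Route A vs Route C: Route C wins 23–15.
Route B vs Route D: Route D wins 34–4.
Route B vs Route C: Route C wins 34–4.
Route D vs Route C: Route D wins 26–12.
No candidate beats all others: Route H beats Route D beats Route A beats Route H, a majority cycle.

No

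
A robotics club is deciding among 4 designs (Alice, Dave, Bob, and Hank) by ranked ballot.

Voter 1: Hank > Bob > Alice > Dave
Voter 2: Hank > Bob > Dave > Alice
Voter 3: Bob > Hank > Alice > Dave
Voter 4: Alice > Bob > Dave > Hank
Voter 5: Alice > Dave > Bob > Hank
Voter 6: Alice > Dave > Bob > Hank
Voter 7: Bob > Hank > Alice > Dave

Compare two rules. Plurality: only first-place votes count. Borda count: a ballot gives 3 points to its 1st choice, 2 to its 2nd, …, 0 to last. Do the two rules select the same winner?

Plurality first-place counts: Alice 3, Dave 0, Bob 2, Hank 2 → Alice.
Borda totals: Alice 12, Dave 6, Bob 14, Hank 10 → Bob.
The two rules disagree: plurality picks Alice, Borda picks Bob.

No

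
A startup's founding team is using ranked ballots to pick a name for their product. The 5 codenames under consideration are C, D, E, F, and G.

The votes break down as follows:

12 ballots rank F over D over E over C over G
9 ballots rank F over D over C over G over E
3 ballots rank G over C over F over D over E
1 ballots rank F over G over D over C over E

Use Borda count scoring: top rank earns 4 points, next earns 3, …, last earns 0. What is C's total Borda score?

40

Borda scores:
  C: 12·1 + 9·2 + 3·3 + 1 = 40
  D: 12·3 + 9·3 + 3·1 + 2 = 68
  E: 12·2 + 9·0 + 3·0 + 0 = 24
  F: 12·4 + 9·4 + 3·2 + 4 = 94
  G: 12·0 + 9·1 + 3·4 + 3 = 24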